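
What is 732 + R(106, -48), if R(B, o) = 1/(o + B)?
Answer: 42457/58 ≈ 732.02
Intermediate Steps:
R(B, o) = 1/(B + o)
732 + R(106, -48) = 732 + 1/(106 - 48) = 732 + 1/58 = 42457/58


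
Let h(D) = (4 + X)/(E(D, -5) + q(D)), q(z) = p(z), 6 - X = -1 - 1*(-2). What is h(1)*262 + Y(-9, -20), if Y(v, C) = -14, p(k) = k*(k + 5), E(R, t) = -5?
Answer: 2344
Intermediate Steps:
X = 5 (X = 6 - (-1 - 1*(-2)) = 6 - (-1 + 2) = 6 - 1*1 = 6 - 1 = 5)
p(k) = k*(5 + k)
q(z) = z*(5 + z)
h(D) = 9/(-5 + D*(5 + D)) (h(D) = (4 + 5)/(-5 + D*(5 + D)) = 9/(-5 + D*(5 + D)))
h(1)*262 + Y(-9, -20) = (9/(-5 + 1*(5 + 1)))*262 - 14 = (9/(-5 + 1*6))*262 - 14 = (9/(-5 + 6))*262 - 14 = (9/1)*262 - 14 = (9*1)*262 - 14 = 9*262 - 14 = 2358 - 14 = 2344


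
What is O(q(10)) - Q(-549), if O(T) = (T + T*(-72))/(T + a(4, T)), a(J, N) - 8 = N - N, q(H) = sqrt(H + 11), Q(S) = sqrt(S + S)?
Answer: 1491/43 - 568*sqrt(21)/43 - 3*I*sqrt(122) ≈ -25.858 - 33.136*I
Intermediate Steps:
Q(S) = sqrt(2)*sqrt(S) (Q(S) = sqrt(2*S) = sqrt(2)*sqrt(S))
q(H) = sqrt(11 + H)
a(J, N) = 8 (a(J, N) = 8 + (N - N) = 8 + 0 = 8)
O(T) = -71*T/(8 + T) (O(T) = (T + T*(-72))/(T + 8) = (T - 72*T)/(8 + T) = (-71*T)/(8 + T) = -71*T/(8 + T))
O(q(10)) - Q(-549) = -71*sqrt(11 + 10)/(8 + sqrt(11 + 10)) - sqrt(2)*sqrt(-549) = -71*sqrt(21)/(8 + sqrt(21)) - sqrt(2)*3*I*sqrt(61) = -71*sqrt(21)/(8 + sqrt(21)) - 3*I*sqrt(122)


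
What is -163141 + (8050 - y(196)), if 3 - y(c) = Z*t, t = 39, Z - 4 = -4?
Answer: -155094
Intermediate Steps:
Z = 0 (Z = 4 - 4 = 0)
y(c) = 3 (y(c) = 3 - 0*39 = 3 - 1*0 = 3 + 0 = 3)
-163141 + (8050 - y(196)) = -163141 + (8050 - 1*3) = -163141 + (8050 - 3) = -163141 + 8047 = -155094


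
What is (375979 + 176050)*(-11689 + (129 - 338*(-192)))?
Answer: 29443018744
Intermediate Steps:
(375979 + 176050)*(-11689 + (129 - 338*(-192))) = 552029*(-11689 + (129 + 64896)) = 552029*(-11689 + 65025) = 552029*53336 = 29443018744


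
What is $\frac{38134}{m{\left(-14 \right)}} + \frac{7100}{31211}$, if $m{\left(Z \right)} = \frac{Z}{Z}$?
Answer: $\frac{1190207374}{31211} \approx 38134.0$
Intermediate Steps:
$m{\left(Z \right)} = 1$
$\frac{38134}{m{\left(-14 \right)}} + \frac{7100}{31211} = \frac{38134}{1} + \frac{7100}{31211} = 38134 \cdot 1 + 7100 \cdot \frac{1}{31211} = 38134 + \frac{7100}{31211} = \frac{1190207374}{31211}$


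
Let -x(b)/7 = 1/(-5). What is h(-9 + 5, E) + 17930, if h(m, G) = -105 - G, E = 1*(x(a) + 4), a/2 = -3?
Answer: 89098/5 ≈ 17820.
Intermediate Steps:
a = -6 (a = 2*(-3) = -6)
x(b) = 7/5 (x(b) = -7/(-5) = -7*(-⅕) = 7/5)
E = 27/5 (E = 1*(7/5 + 4) = 1*(27/5) = 27/5 ≈ 5.4000)
h(-9 + 5, E) + 17930 = (-105 - 1*27/5) + 17930 = (-105 - 27/5) + 17930 = -552/5 + 17930 = 89098/5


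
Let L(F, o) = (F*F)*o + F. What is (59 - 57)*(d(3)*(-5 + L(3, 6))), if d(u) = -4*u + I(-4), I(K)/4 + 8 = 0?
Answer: -4576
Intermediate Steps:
I(K) = -32 (I(K) = -32 + 4*0 = -32 + 0 = -32)
L(F, o) = F + o*F**2 (L(F, o) = F**2*o + F = o*F**2 + F = F + o*F**2)
d(u) = -32 - 4*u (d(u) = -4*u - 32 = -32 - 4*u)
(59 - 57)*(d(3)*(-5 + L(3, 6))) = (59 - 57)*((-32 - 4*3)*(-5 + 3*(1 + 3*6))) = 2*((-32 - 12)*(-5 + 3*(1 + 18))) = 2*(-44*(-5 + 3*19)) = 2*(-44*(-5 + 57)) = 2*(-44*52) = 2*(-2288) = -4576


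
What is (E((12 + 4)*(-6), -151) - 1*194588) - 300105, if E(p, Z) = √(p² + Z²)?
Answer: -494693 + √32017 ≈ -4.9451e+5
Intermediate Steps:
E(p, Z) = √(Z² + p²)
(E((12 + 4)*(-6), -151) - 1*194588) - 300105 = (√((-151)² + ((12 + 4)*(-6))²) - 1*194588) - 300105 = (√(22801 + (16*(-6))²) - 194588) - 300105 = (√(22801 + (-96)²) - 194588) - 300105 = (√(22801 + 9216) - 194588) - 300105 = (√32017 - 194588) - 300105 = (-194588 + √32017) - 300105 = -494693 + √32017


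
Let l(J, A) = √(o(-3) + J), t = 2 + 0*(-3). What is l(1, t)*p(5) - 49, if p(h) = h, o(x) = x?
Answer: -49 + 5*I*√2 ≈ -49.0 + 7.0711*I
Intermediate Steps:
t = 2 (t = 2 + 0 = 2)
l(J, A) = √(-3 + J)
l(1, t)*p(5) - 49 = √(-3 + 1)*5 - 49 = √(-2)*5 - 49 = (I*√2)*5 - 49 = 5*I*√2 - 49 = -49 + 5*I*√2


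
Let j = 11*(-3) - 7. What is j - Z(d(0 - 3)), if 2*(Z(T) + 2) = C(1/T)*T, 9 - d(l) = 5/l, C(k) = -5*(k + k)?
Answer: -33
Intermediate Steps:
C(k) = -10*k
j = -40 (j = -33 - 7 = -40)
d(l) = 9 - 5/l
Z(T) = -7 (Z(T) = -2 + ((-10/T)*T)/2 = -2 + (½)*(-10) = -2 - 5 = -7)
j - Z(d(0 - 3)) = -40 - 1*(-7) = -40 + 7 = -33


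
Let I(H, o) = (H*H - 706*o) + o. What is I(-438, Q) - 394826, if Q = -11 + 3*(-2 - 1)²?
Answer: -214262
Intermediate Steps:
Q = 16 (Q = -11 + 3*(-3)² = -11 + 3*9 = -11 + 27 = 16)
I(H, o) = H² - 705*o (I(H, o) = (H² - 706*o) + o = H² - 705*o)
I(-438, Q) - 394826 = ((-438)² - 705*16) - 394826 = (191844 - 11280) - 394826 = 180564 - 394826 = -214262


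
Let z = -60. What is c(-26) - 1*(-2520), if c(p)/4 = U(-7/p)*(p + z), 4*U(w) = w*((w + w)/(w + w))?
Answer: 32459/13 ≈ 2496.8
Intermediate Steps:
U(w) = w/4 (U(w) = (w*((w + w)/(w + w)))/4 = (w*((2*w)/((2*w))))/4 = (w*((2*w)*(1/(2*w))))/4 = (w*1)/4 = w/4)
c(p) = -7*(-60 + p)/p (c(p) = 4*(((-7/p)/4)*(p - 60)) = 4*((-7/(4*p))*(-60 + p)) = 4*(-7*(-60 + p)/(4*p)) = -7*(-60 + p)/p)
c(-26) - 1*(-2520) = (-7 + 420/(-26)) - 1*(-2520) = (-7 + 420*(-1/26)) + 2520 = (-7 - 210/13) + 2520 = -301/13 + 2520 = 32459/13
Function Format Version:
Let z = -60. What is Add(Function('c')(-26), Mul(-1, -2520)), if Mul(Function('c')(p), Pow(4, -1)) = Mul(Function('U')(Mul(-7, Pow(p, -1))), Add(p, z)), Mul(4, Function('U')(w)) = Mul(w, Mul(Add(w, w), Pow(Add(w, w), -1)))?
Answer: Rational(32459, 13) ≈ 2496.8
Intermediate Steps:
Function('U')(w) = Mul(Rational(1, 4), w) (Function('U')(w) = Mul(Rational(1, 4), Mul(w, Mul(Add(w, w), Pow(Add(w, w), -1)))) = Mul(Rational(1, 4), Mul(w, Mul(Mul(2, w), Pow(Mul(2, w), -1)))) = Mul(Rational(1, 4), Mul(w, Mul(Mul(2, w), Mul(Rational(1, 2), Pow(w, -1))))) = Mul(Rational(1, 4), Mul(w, 1)) = Mul(Rational(1, 4), w))
Function('c')(p) = Mul(-7, Pow(p, -1), Add(-60, p)) (Function('c')(p) = Mul(4, Mul(Mul(Rational(1, 4), Mul(-7, Pow(p, -1))), Add(p, -60))) = Mul(4, Mul(Mul(Rational(-7, 4), Pow(p, -1)), Add(-60, p))) = Mul(4, Mul(Rational(-7, 4), Pow(p, -1), Add(-60, p))) = Mul(-7, Pow(p, -1), Add(-60, p)))
Add(Function('c')(-26), Mul(-1, -2520)) = Add(Add(-7, Mul(420, Pow(-26, -1))), Mul(-1, -2520)) = Add(Add(-7, Mul(420, Rational(-1, 26))), 2520) = Add(Add(-7, Rational(-210, 13)), 2520) = Add(Rational(-301, 13), 2520) = Rational(32459, 13)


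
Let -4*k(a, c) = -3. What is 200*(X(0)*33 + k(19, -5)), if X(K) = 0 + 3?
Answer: 19950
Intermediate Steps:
X(K) = 3
k(a, c) = ¾ (k(a, c) = -¼*(-3) = ¾)
200*(X(0)*33 + k(19, -5)) = 200*(3*33 + ¾) = 200*(99 + ¾) = 200*(399/4) = 19950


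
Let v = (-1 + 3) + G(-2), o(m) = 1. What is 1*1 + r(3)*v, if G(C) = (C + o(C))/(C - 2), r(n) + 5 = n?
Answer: -7/2 ≈ -3.5000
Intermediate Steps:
r(n) = -5 + n
G(C) = (1 + C)/(-2 + C) (G(C) = (C + 1)/(C - 2) = (1 + C)/(-2 + C))
v = 9/4 (v = (-1 + 3) + (1 - 2)/(-2 - 2) = 2 - 1/(-4) = 2 - ¼*(-1) = 2 + ¼ = 9/4 ≈ 2.2500)
1*1 + r(3)*v = 1*1 + (-5 + 3)*(9/4) = 1 - 2*9/4 = 1 - 9/2 = -7/2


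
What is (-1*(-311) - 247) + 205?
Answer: 269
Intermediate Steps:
(-1*(-311) - 247) + 205 = (311 - 247) + 205 = 64 + 205 = 269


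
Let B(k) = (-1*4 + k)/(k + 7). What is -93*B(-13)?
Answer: -527/2 ≈ -263.50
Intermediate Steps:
B(k) = (-4 + k)/(7 + k)
-93*B(-13) = -93*(-4 - 13)/(7 - 13) = -93*(-17)/(-6) = -(-31)*(-17)/2 = -93*17/6 = -527/2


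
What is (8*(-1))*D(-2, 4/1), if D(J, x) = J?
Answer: 16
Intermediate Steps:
(8*(-1))*D(-2, 4/1) = (8*(-1))*(-2) = -8*(-2) = 16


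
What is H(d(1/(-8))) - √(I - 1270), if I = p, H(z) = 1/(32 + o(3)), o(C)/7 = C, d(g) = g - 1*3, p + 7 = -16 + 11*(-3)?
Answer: 1/53 - I*√1326 ≈ 0.018868 - 36.414*I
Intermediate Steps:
p = -56 (p = -7 + (-16 + 11*(-3)) = -7 + (-16 - 33) = -7 - 49 = -56)
d(g) = -3 + g (d(g) = g - 3 = -3 + g)
o(C) = 7*C
H(z) = 1/53 (H(z) = 1/(32 + 7*3) = 1/(32 + 21) = 1/53)
I = -56
H(d(1/(-8))) - √(I - 1270) = 1/53 - √(-56 - 1270) = 1/53 - √(-1326) = 1/53 - I*√1326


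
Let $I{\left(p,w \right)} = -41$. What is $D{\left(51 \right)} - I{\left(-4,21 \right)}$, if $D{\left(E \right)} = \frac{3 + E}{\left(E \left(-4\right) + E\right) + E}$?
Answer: $\frac{688}{17} \approx 40.471$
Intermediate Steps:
$D{\left(E \right)} = - \frac{3 + E}{2 E}$ ($D{\left(E \right)} = \frac{3 + E}{\left(- 4 E + E\right) + E} = \frac{3 + E}{- 3 E + E} = \frac{3 + E}{\left(-2\right) E} = \left(3 + E\right) \left(- \frac{1}{2 E}\right) = - \frac{3 + E}{2 E}$)
$D{\left(51 \right)} - I{\left(-4,21 \right)} = \frac{-3 - 51}{2 \cdot 51} - -41 = \frac{1}{2} \cdot \frac{1}{51} \left(-3 - 51\right) + 41 = \frac{1}{2} \cdot \frac{1}{51} \left(-54\right) + 41 = - \frac{9}{17} + 41 = \frac{688}{17}$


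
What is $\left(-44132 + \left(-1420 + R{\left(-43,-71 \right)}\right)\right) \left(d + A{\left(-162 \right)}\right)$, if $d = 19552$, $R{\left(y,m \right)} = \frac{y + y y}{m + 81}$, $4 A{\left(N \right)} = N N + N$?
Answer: $- \frac{2365891653}{2} \approx -1.1829 \cdot 10^{9}$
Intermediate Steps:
$A{\left(N \right)} = \frac{N}{4} + \frac{N^{2}}{4}$ ($A{\left(N \right)} = \frac{N N + N}{4} = \frac{N^{2} + N}{4} = \frac{N + N^{2}}{4} = \frac{N}{4} + \frac{N^{2}}{4}$)
$R{\left(y,m \right)} = \frac{y + y^{2}}{81 + m}$
$\left(-44132 + \left(-1420 + R{\left(-43,-71 \right)}\right)\right) \left(d + A{\left(-162 \right)}\right) = \left(-44132 - \left(1420 + \frac{43 \left(1 - 43\right)}{81 - 71}\right)\right) \left(19552 + \frac{1}{4} \left(-162\right) \left(1 - 162\right)\right) = \left(-44132 - \left(1420 + 43 \cdot \frac{1}{10} \left(-42\right)\right)\right) \left(19552 + \frac{1}{4} \left(-162\right) \left(-161\right)\right) = \left(-44132 - \left(1420 + \frac{43}{10} \left(-42\right)\right)\right) \left(19552 + \frac{13041}{2}\right) = \left(-44132 + \left(-1420 + \frac{903}{5}\right)\right) \frac{52145}{2} = \left(-44132 - \frac{6197}{5}\right) \frac{52145}{2} = \left(- \frac{226857}{5}\right) \frac{52145}{2} = - \frac{2365891653}{2}$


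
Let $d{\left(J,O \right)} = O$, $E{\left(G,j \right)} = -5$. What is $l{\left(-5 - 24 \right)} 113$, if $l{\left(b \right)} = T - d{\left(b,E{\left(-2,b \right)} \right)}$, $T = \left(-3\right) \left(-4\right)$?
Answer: $1921$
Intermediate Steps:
$T = 12$
$l{\left(b \right)} = 17$ ($l{\left(b \right)} = 12 - -5 = 12 + 5 = 17$)
$l{\left(-5 - 24 \right)} 113 = 17 \cdot 113 = 1921$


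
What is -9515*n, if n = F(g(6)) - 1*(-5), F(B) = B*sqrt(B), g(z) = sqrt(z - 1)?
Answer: -47575 - 9515*5**(3/4) ≈ -79390.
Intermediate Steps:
g(z) = sqrt(-1 + z)
F(B) = B**(3/2)
n = 5 + 5**(3/4) (n = (sqrt(-1 + 6))**(3/2) - 1*(-5) = (sqrt(5))**(3/2) + 5 = 5**(3/4) + 5 = 5 + 5**(3/4) ≈ 8.3437)
-9515*n = -9515*(5 + 5**(3/4)) = -47575 - 9515*5**(3/4)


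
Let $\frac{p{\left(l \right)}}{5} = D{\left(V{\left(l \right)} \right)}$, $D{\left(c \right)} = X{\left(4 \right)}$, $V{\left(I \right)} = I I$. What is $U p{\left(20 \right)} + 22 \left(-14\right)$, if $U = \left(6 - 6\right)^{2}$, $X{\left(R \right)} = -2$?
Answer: $-308$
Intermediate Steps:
$V{\left(I \right)} = I^{2}$
$U = 0$ ($U = 0^{2} = 0$)
$D{\left(c \right)} = -2$
$p{\left(l \right)} = -10$ ($p{\left(l \right)} = 5 \left(-2\right) = -10$)
$U p{\left(20 \right)} + 22 \left(-14\right) = 0 \left(-10\right) + 22 \left(-14\right) = 0 - 308 = -308$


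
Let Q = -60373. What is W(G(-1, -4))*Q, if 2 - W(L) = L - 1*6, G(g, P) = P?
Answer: -724476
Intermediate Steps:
W(L) = 8 - L (W(L) = 2 - (L - 1*6) = 2 - (L - 6) = 2 - (-6 + L) = 2 + (6 - L) = 8 - L)
W(G(-1, -4))*Q = (8 - 1*(-4))*(-60373) = (8 + 4)*(-60373) = 12*(-60373) = -724476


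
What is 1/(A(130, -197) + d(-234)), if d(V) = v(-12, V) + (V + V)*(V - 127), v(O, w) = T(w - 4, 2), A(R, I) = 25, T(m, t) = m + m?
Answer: 1/168497 ≈ 5.9348e-6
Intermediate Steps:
T(m, t) = 2*m
v(O, w) = -8 + 2*w (v(O, w) = 2*(w - 4) = 2*(-4 + w) = -8 + 2*w)
d(V) = -8 + 2*V + 2*V*(-127 + V) (d(V) = (-8 + 2*V) + (V + V)*(V - 127) = (-8 + 2*V) + (2*V)*(-127 + V) = (-8 + 2*V) + 2*V*(-127 + V) = -8 + 2*V + 2*V*(-127 + V))
1/(A(130, -197) + d(-234)) = 1/(25 + (-8 - 252*(-234) + 2*(-234)²)) = 1/(25 + (-8 + 58968 + 2*54756)) = 1/(25 + (-8 + 58968 + 109512)) = 1/(25 + 168472) = 1/168497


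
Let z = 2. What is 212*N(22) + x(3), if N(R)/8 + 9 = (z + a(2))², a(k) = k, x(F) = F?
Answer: 11875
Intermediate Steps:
N(R) = 56 (N(R) = -72 + 8*(2 + 2)² = -72 + 8*4² = -72 + 8*16 = -72 + 128 = 56)
212*N(22) + x(3) = 212*56 + 3 = 11872 + 3 = 11875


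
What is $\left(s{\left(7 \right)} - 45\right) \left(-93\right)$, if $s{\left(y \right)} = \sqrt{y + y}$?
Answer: $4185 - 93 \sqrt{14} \approx 3837.0$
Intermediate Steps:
$s{\left(y \right)} = \sqrt{2} \sqrt{y}$ ($s{\left(y \right)} = \sqrt{2 y} = \sqrt{2} \sqrt{y}$)
$\left(s{\left(7 \right)} - 45\right) \left(-93\right) = \left(\sqrt{2} \sqrt{7} - 45\right) \left(-93\right) = \left(\sqrt{14} - 45\right) \left(-93\right) = \left(-45 + \sqrt{14}\right) \left(-93\right) = 4185 - 93 \sqrt{14}$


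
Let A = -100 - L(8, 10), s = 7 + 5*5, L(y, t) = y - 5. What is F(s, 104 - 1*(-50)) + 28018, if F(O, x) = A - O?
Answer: 27883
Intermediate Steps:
L(y, t) = -5 + y
s = 32 (s = 7 + 25 = 32)
A = -103 (A = -100 - (-5 + 8) = -100 - 1*3 = -100 - 3 = -103)
F(O, x) = -103 - O
F(s, 104 - 1*(-50)) + 28018 = (-103 - 1*32) + 28018 = (-103 - 32) + 28018 = -135 + 28018 = 27883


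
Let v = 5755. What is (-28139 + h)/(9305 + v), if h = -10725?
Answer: -9716/3765 ≈ -2.5806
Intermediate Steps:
(-28139 + h)/(9305 + v) = (-28139 - 10725)/(9305 + 5755) = -38864/15060 = -38864*1/15060 = -9716/3765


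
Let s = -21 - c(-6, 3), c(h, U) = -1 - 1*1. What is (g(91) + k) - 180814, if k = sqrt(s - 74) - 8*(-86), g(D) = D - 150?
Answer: -180185 + I*sqrt(93) ≈ -1.8019e+5 + 9.6436*I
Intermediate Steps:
c(h, U) = -2 (c(h, U) = -1 - 1 = -2)
s = -19 (s = -21 - 1*(-2) = -21 + 2 = -19)
g(D) = -150 + D
k = 688 + I*sqrt(93) (k = sqrt(-19 - 74) - 8*(-86) = sqrt(-93) + 688 = I*sqrt(93) + 688 = 688 + I*sqrt(93) ≈ 688.0 + 9.6436*I)
(g(91) + k) - 180814 = ((-150 + 91) + (688 + I*sqrt(93))) - 180814 = (-59 + (688 + I*sqrt(93))) - 180814 = (629 + I*sqrt(93)) - 180814 = -180185 + I*sqrt(93)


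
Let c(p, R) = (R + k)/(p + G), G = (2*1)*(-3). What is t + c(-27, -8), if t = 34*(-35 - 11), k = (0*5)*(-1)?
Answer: -51604/33 ≈ -1563.8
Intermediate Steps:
k = 0 (k = 0*(-1) = 0)
G = -6 (G = 2*(-3) = -6)
c(p, R) = R/(-6 + p) (c(p, R) = (R + 0)/(p - 6) = R/(-6 + p))
t = -1564 (t = 34*(-46) = -1564)
t + c(-27, -8) = -1564 - 8/(-6 - 27) = -1564 - 8/(-33) = -1564 - 8*(-1/33) = -1564 + 8/33 = -51604/33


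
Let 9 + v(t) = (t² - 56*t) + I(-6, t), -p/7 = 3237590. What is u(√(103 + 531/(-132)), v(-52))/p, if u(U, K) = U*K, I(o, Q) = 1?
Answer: -1402*√47905/124647215 ≈ -0.0024618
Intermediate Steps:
p = -22663130 (p = -7*3237590 = -22663130)
v(t) = -8 + t² - 56*t (v(t) = -9 + ((t² - 56*t) + 1) = -9 + (1 + t² - 56*t) = -8 + t² - 56*t)
u(U, K) = K*U
u(√(103 + 531/(-132)), v(-52))/p = ((-8 + (-52)² - 56*(-52))*√(103 + 531/(-132)))/(-22663130) = ((-8 + 2704 + 2912)*√(103 + 531*(-1/132)))*(-1/22663130) = (5608*√(103 - 177/44))*(-1/22663130) = (5608*√(4355/44))*(-1/22663130) = (5608*(√47905/22))*(-1/22663130) = (2804*√47905/11)*(-1/22663130) = -1402*√47905/124647215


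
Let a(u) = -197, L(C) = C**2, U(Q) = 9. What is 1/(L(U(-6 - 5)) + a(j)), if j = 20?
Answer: -1/116 ≈ -0.0086207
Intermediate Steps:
1/(L(U(-6 - 5)) + a(j)) = 1/(9**2 - 197) = 1/(81 - 197) = 1/(-116) = -1/116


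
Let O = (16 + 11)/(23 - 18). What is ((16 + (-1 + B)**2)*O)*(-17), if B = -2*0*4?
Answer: -7803/5 ≈ -1560.6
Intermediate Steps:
B = 0 (B = 0*4 = 0)
O = 27/5 ≈ 5.4000
((16 + (-1 + B)**2)*O)*(-17) = ((16 + (-1 + 0)**2)*(27/5))*(-17) = ((16 + (-1)**2)*(27/5))*(-17) = ((16 + 1)*(27/5))*(-17) = (17*(27/5))*(-17) = (459/5)*(-17) = -7803/5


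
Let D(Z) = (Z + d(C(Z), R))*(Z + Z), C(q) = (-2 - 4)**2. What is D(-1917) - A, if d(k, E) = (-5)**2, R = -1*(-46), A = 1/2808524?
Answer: 20372830882271/2808524 ≈ 7.2539e+6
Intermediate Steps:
C(q) = 36 (C(q) = (-6)**2 = 36)
A = 1/2808524 ≈ 3.5606e-7
R = 46
d(k, E) = 25
D(Z) = 2*Z*(25 + Z) (D(Z) = (Z + 25)*(Z + Z) = (25 + Z)*(2*Z) = 2*Z*(25 + Z))
D(-1917) - A = 2*(-1917)*(25 - 1917) - 1*1/2808524 = 2*(-1917)*(-1892) - 1/2808524 = 7253928 - 1/2808524 = 20372830882271/2808524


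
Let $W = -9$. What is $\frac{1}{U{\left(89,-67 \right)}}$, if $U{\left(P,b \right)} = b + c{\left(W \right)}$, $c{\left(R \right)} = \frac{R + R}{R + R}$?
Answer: $- \frac{1}{66} \approx -0.015152$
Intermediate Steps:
$c{\left(R \right)} = 1$ ($c{\left(R \right)} = \frac{2 R}{2 R} = 2 R \frac{1}{2 R} = 1$)
$U{\left(P,b \right)} = 1 + b$ ($U{\left(P,b \right)} = b + 1 = 1 + b$)
$\frac{1}{U{\left(89,-67 \right)}} = \frac{1}{1 - 67} = \frac{1}{-66} = - \frac{1}{66}$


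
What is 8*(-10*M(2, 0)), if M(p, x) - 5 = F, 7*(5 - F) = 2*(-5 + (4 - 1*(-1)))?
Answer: -800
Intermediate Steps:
F = 5 (F = 5 - 2*(-5 + (4 - 1*(-1)))/7 = 5 - 2*(-5 + (4 + 1))/7 = 5 - 2*(-5 + 5)/7 = 5 - 2*0/7 = 5 - 1/7*0 = 5 + 0 = 5)
M(p, x) = 10 (M(p, x) = 5 + 5 = 10)
8*(-10*M(2, 0)) = 8*(-10*10) = 8*(-100) = -800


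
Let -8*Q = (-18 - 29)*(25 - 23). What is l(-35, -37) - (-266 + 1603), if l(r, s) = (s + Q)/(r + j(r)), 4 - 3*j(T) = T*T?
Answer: -2363715/1768 ≈ -1336.9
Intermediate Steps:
j(T) = 4/3 - T²/3 (j(T) = 4/3 - T*T/3 = 4/3 - T²/3)
Q = 47/4 (Q = -(-18 - 29)*(25 - 23)/8 = -(-47)*2/8 = -⅛*(-94) = 47/4 ≈ 11.750)
l(r, s) = (47/4 + s)/(4/3 + r - r²/3) (l(r, s) = (s + 47/4)/(r + (4/3 - r²/3)) = (47/4 + s)/(4/3 + r - r²/3))
l(-35, -37) - (-266 + 1603) = 3*(47 + 4*(-37))/(4*(4 - 1*(-35)² + 3*(-35))) - (-266 + 1603) = 3*(47 - 148)/(4*(4 - 1*1225 - 105)) - 1*1337 = (¾)*(-101)/(4 - 1225 - 105) - 1337 = (¾)*(-101)/(-1326) - 1337 = (¾)*(-1/1326)*(-101) - 1337 = 101/1768 - 1337 = -2363715/1768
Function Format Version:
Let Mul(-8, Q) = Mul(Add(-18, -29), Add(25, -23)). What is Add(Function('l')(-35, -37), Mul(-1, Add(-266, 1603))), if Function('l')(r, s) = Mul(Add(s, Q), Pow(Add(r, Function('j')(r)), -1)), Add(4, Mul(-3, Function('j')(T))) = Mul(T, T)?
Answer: Rational(-2363715, 1768) ≈ -1336.9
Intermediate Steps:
Function('j')(T) = Add(Rational(4, 3), Mul(Rational(-1, 3), Pow(T, 2))) (Function('j')(T) = Add(Rational(4, 3), Mul(Rational(-1, 3), Mul(T, T))) = Add(Rational(4, 3), Mul(Rational(-1, 3), Pow(T, 2))))
Q = Rational(47, 4) (Q = Mul(Rational(-1, 8), Mul(Add(-18, -29), Add(25, -23))) = Mul(Rational(-1, 8), Mul(-47, 2)) = Mul(Rational(-1, 8), -94) = Rational(47, 4) ≈ 11.750)
Function('l')(r, s) = Mul(Pow(Add(Rational(4, 3), r, Mul(Rational(-1, 3), Pow(r, 2))), -1), Add(Rational(47, 4), s)) (Function('l')(r, s) = Mul(Add(s, Rational(47, 4)), Pow(Add(r, Add(Rational(4, 3), Mul(Rational(-1, 3), Pow(r, 2)))), -1)) = Mul(Add(Rational(47, 4), s), Pow(Add(Rational(4, 3), r, Mul(Rational(-1, 3), Pow(r, 2))), -1)) = Mul(Pow(Add(Rational(4, 3), r, Mul(Rational(-1, 3), Pow(r, 2))), -1), Add(Rational(47, 4), s)))
Add(Function('l')(-35, -37), Mul(-1, Add(-266, 1603))) = Add(Mul(Rational(3, 4), Pow(Add(4, Mul(-1, Pow(-35, 2)), Mul(3, -35)), -1), Add(47, Mul(4, -37))), Mul(-1, Add(-266, 1603))) = Add(Mul(Rational(3, 4), Pow(Add(4, Mul(-1, 1225), -105), -1), Add(47, -148)), Mul(-1, 1337)) = Add(Mul(Rational(3, 4), Pow(Add(4, -1225, -105), -1), -101), -1337) = Add(Mul(Rational(3, 4), Pow(-1326, -1), -101), -1337) = Add(Mul(Rational(3, 4), Rational(-1, 1326), -101), -1337) = Add(Rational(101, 1768), -1337) = Rational(-2363715, 1768)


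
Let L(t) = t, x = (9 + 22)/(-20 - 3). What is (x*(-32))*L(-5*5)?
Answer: -24800/23 ≈ -1078.3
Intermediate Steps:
x = -31/23 (x = 31/(-23) = 31*(-1/23) = -31/23 ≈ -1.3478)
(x*(-32))*L(-5*5) = (-31/23*(-32))*(-5*5) = (992/23)*(-25) = -24800/23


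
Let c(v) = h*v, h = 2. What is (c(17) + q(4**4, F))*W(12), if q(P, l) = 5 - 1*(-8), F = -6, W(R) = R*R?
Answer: 6768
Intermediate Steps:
W(R) = R**2
c(v) = 2*v
q(P, l) = 13 (q(P, l) = 5 + 8 = 13)
(c(17) + q(4**4, F))*W(12) = (2*17 + 13)*12**2 = (34 + 13)*144 = 47*144 = 6768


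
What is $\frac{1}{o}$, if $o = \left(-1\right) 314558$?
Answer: $- \frac{1}{314558} \approx -3.1791 \cdot 10^{-6}$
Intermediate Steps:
$o = -314558$
$\frac{1}{o} = \frac{1}{-314558} = - \frac{1}{314558}$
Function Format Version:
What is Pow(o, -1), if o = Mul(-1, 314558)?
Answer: Rational(-1, 314558) ≈ -3.1791e-6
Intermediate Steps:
o = -314558
Pow(o, -1) = Pow(-314558, -1) = Rational(-1, 314558)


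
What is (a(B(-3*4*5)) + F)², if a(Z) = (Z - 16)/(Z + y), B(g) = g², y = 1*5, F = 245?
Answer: 16049595969/265225 ≈ 60513.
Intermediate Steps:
y = 5
a(Z) = (-16 + Z)/(5 + Z) (a(Z) = (Z - 16)/(Z + 5) = (-16 + Z)/(5 + Z))
(a(B(-3*4*5)) + F)² = ((-16 + (-3*4*5)²)/(5 + (-3*4*5)²) + 245)² = ((-16 + (-12*5)²)/(5 + (-12*5)²) + 245)² = ((-16 + (-60)²)/(5 + (-60)²) + 245)² = ((-16 + 3600)/(5 + 3600) + 245)² = (3584/3605 + 245)² = ((1/3605)*3584 + 245)² = (512/515 + 245)² = (126687/515)² = 16049595969/265225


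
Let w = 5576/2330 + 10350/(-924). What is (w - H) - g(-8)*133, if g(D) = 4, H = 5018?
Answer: -997305773/179410 ≈ -5558.8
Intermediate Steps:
w = -1580273/179410 (w = 5576*(1/2330) + 10350*(-1/924) = 2788/1165 - 1725/154 = -1580273/179410 ≈ -8.8082)
(w - H) - g(-8)*133 = (-1580273/179410 - 1*5018) - 4*133 = (-1580273/179410 - 5018) - 1*532 = -901859653/179410 - 532 = -997305773/179410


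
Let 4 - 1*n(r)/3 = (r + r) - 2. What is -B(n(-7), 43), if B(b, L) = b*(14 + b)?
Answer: -4440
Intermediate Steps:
n(r) = 18 - 6*r (n(r) = 12 - 3*((r + r) - 2) = 12 - 3*(2*r - 2) = 12 - 3*(-2 + 2*r) = 12 + (6 - 6*r) = 18 - 6*r)
-B(n(-7), 43) = -(18 - 6*(-7))*(14 + (18 - 6*(-7))) = -(18 + 42)*(14 + (18 + 42)) = -60*(14 + 60) = -60*74 = -1*4440 = -4440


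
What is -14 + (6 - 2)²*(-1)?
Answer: -30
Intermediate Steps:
-14 + (6 - 2)²*(-1) = -14 + 4²*(-1) = -14 + 16*(-1) = -14 - 16 = -30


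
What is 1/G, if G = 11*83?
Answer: 1/913 ≈ 0.0010953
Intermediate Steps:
G = 913
1/G = 1/913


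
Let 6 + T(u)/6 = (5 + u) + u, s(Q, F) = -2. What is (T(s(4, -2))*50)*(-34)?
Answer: 51000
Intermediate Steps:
T(u) = -6 + 12*u (T(u) = -36 + 6*((5 + u) + u) = -36 + 6*(5 + 2*u) = -36 + (30 + 12*u) = -6 + 12*u)
(T(s(4, -2))*50)*(-34) = ((-6 + 12*(-2))*50)*(-34) = ((-6 - 24)*50)*(-34) = -30*50*(-34) = -1500*(-34) = 51000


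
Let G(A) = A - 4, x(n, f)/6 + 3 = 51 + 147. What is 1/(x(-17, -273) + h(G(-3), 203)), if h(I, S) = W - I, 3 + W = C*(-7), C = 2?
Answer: 1/1160 ≈ 0.00086207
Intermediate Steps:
x(n, f) = 1170 (x(n, f) = -18 + 6*(51 + 147) = -18 + 6*198 = -18 + 1188 = 1170)
W = -17 (W = -3 + 2*(-7) = -3 - 14 = -17)
G(A) = -4 + A
h(I, S) = -17 - I
1/(x(-17, -273) + h(G(-3), 203)) = 1/(1170 + (-17 - (-4 - 3))) = 1/(1170 + (-17 - 1*(-7))) = 1/(1170 + (-17 + 7)) = 1/(1170 - 10) = 1/1160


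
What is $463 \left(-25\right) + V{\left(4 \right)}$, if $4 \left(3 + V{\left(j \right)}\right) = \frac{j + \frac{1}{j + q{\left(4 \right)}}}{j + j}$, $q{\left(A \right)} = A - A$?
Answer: $- \frac{1481967}{128} \approx -11578.0$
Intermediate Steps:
$q{\left(A \right)} = 0$
$V{\left(j \right)} = -3 + \frac{j + \frac{1}{j}}{8 j}$ ($V{\left(j \right)} = -3 + \frac{\left(j + \frac{1}{j + 0}\right) \frac{1}{j + j}}{4} = -3 + \frac{\left(j + \frac{1}{j}\right) \frac{1}{2 j}}{4} = -3 + \frac{\frac{1}{2} \frac{1}{j} \left(j + \frac{1}{j}\right)}{4} = -3 + \frac{j + \frac{1}{j}}{8 j}$)
$463 \left(-25\right) + V{\left(4 \right)} = 463 \left(-25\right) - \left(\frac{23}{8} - \frac{1}{8 \cdot 16}\right) = -11575 + \left(- \frac{23}{8} + \frac{1}{8} \cdot \frac{1}{16}\right) = -11575 + \left(- \frac{23}{8} + \frac{1}{128}\right) = -11575 - \frac{367}{128} = - \frac{1481967}{128}$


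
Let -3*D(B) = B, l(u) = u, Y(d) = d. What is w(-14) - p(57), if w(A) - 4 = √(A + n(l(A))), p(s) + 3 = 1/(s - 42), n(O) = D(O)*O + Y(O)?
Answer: 104/15 + 2*I*√210/3 ≈ 6.9333 + 9.6609*I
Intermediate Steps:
D(B) = -B/3
n(O) = O - O²/3 (n(O) = (-O/3)*O + O = -O²/3 + O = O - O²/3)
p(s) = -3 + 1/(-42 + s) (p(s) = -3 + 1/(s - 42) = -3 + 1/(-42 + s))
w(A) = 4 + √(A + A*(3 - A)/3)
w(-14) - p(57) = (4 + √3*√(-14*(6 - 1*(-14)))/3) - (127 - 3*57)/(-42 + 57) = (4 + √3*√(-14*(6 + 14))/3) - (127 - 171)/15 = (4 + √3*√(-14*20)/3) - (-44)/15 = (4 + √3*√(-280)/3) - 1*(-44/15) = (4 + √3*(2*I*√70)/3) + 44/15 = (4 + 2*I*√210/3) + 44/15 = 104/15 + 2*I*√210/3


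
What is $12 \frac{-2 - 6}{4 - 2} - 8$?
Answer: $-56$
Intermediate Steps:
$12 \frac{-2 - 6}{4 - 2} - 8 = 12 \left(- \frac{8}{2}\right) - 8 = 12 \left(\left(-8\right) \frac{1}{2}\right) - 8 = 12 \left(-4\right) - 8 = -48 - 8 = -56$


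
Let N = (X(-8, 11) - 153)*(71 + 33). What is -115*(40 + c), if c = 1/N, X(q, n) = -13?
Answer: -79414285/17264 ≈ -4600.0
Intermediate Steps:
N = -17264 (N = (-13 - 153)*(71 + 33) = -166*104 = -17264)
c = -1/17264 (c = 1/(-17264) = -1/17264 ≈ -5.7924e-5)
-115*(40 + c) = -115*(40 - 1/17264) = -115*690559/17264 = -79414285/17264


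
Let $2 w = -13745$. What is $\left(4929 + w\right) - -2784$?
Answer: $\frac{1681}{2} \approx 840.5$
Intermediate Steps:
$w = - \frac{13745}{2}$ ($w = \frac{1}{2} \left(-13745\right) = - \frac{13745}{2} \approx -6872.5$)
$\left(4929 + w\right) - -2784 = \left(4929 - \frac{13745}{2}\right) - -2784 = - \frac{3887}{2} + 2784 = \frac{1681}{2}$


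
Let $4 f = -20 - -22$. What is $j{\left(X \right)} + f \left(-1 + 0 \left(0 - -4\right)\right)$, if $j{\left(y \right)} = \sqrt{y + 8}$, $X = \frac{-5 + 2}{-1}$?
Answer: $- \frac{1}{2} + \sqrt{11} \approx 2.8166$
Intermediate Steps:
$X = 3$ ($X = \left(-3\right) \left(-1\right) = 3$)
$j{\left(y \right)} = \sqrt{8 + y}$
$f = \frac{1}{2}$ ($f = \frac{-20 - -22}{4} = \frac{-20 + 22}{4} = \frac{1}{4} \cdot 2 = \frac{1}{2} \approx 0.5$)
$j{\left(X \right)} + f \left(-1 + 0 \left(0 - -4\right)\right) = \sqrt{8 + 3} + \frac{-1 + 0 \left(0 - -4\right)}{2} = \sqrt{11} + \frac{-1 + 0 \left(0 + 4\right)}{2} = \sqrt{11} + \frac{-1 + 0 \cdot 4}{2} = \sqrt{11} + \frac{-1 + 0}{2} = \sqrt{11} + \frac{1}{2} \left(-1\right) = \sqrt{11} - \frac{1}{2} = - \frac{1}{2} + \sqrt{11}$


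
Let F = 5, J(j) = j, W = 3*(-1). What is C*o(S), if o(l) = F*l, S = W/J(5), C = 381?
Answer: -1143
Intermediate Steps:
W = -3
S = -⅗ (S = -3/5 = -3*⅕ = -⅗ ≈ -0.60000)
o(l) = 5*l
C*o(S) = 381*(5*(-⅗)) = 381*(-3) = -1143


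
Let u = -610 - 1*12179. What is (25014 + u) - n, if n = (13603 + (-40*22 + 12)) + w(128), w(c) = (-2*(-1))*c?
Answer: -766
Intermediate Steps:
w(c) = 2*c
u = -12789 (u = -610 - 12179 = -12789)
n = 12991 (n = (13603 + (-40*22 + 12)) + 2*128 = (13603 + (-880 + 12)) + 256 = (13603 - 868) + 256 = 12735 + 256 = 12991)
(25014 + u) - n = (25014 - 12789) - 1*12991 = 12225 - 12991 = -766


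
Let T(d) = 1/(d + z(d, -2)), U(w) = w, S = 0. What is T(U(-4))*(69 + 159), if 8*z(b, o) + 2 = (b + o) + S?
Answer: -228/5 ≈ -45.600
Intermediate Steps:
z(b, o) = -¼ + b/8 + o/8 (z(b, o) = -¼ + ((b + o) + 0)/8 = -¼ + (b + o)/8 = -¼ + (b/8 + o/8) = -¼ + b/8 + o/8)
T(d) = 1/(-½ + 9*d/8) (T(d) = 1/(d + (-¼ + d/8 + (⅛)*(-2))) = 1/(d + (-¼ + d/8 - ¼)) = 1/(d + (-½ + d/8)) = 1/(-½ + 9*d/8))
T(U(-4))*(69 + 159) = (8/(-4 + 9*(-4)))*(69 + 159) = (8/(-4 - 36))*228 = (8/(-40))*228 = (8*(-1/40))*228 = -⅕*228 = -228/5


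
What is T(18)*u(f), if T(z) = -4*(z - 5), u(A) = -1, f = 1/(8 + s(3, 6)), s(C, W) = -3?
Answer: 52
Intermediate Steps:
f = ⅕ (f = 1/(8 - 3) = 1/5 = ⅕ ≈ 0.20000)
T(z) = 20 - 4*z (T(z) = -4*(-5 + z) = 20 - 4*z)
T(18)*u(f) = (20 - 4*18)*(-1) = (20 - 72)*(-1) = -52*(-1) = 52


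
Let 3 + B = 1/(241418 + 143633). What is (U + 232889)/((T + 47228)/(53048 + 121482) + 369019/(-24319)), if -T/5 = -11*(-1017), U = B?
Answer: -4092554674501892130/267534393713621 ≈ -15297.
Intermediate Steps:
B = -1155152/385051 (B = -3 + 1/(241418 + 143633) = -3 + 1/385051 = -1155152/385051 ≈ -3.0000)
U = -1155152/385051 ≈ -3.0000
T = -55935 (T = -(-55)*(-1017) = -5*11187 = -55935)
(U + 232889)/((T + 47228)/(53048 + 121482) + 369019/(-24319)) = (-1155152/385051 + 232889)/((-55935 + 47228)/(53048 + 121482) + 369019/(-24319)) = 89672987187/(385051*(-8707/174530 + 369019*(-1/24319))) = 89672987187/(385051*(-8707*1/174530 - 369019/24319)) = 89672987187/(385051*(-8707/174530 - 369019/24319)) = 89672987187/(385051*(-64616631603/4244395070)) = (89672987187/385051)*(-4244395070/64616631603) = -4092554674501892130/267534393713621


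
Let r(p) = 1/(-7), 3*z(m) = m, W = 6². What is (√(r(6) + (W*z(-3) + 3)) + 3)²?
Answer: -169/7 + 12*I*√406/7 ≈ -24.143 + 34.542*I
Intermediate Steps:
W = 36
z(m) = m/3
r(p) = -⅐
(√(r(6) + (W*z(-3) + 3)) + 3)² = (√(-⅐ + (36*((⅓)*(-3)) + 3)) + 3)² = (√(-⅐ + (36*(-1) + 3)) + 3)² = (√(-⅐ + (-36 + 3)) + 3)² = (√(-⅐ - 33) + 3)² = (√(-232/7) + 3)² = (2*I*√406/7 + 3)² = (3 + 2*I*√406/7)²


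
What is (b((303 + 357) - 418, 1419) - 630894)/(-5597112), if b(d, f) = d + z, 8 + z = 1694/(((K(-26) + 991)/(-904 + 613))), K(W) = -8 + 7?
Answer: 305399/2708280 ≈ 0.11276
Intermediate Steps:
K(W) = -1
z = -7589/15 (z = -8 + 1694/(((-1 + 991)/(-904 + 613))) = -8 + 1694/((990/(-291))) = -8 + 1694/((990*(-1/291))) = -8 + 1694/(-330/97) = -8 + 1694*(-97/330) = -8 - 7469/15 = -7589/15 ≈ -505.93)
b(d, f) = -7589/15 + d (b(d, f) = d - 7589/15 = -7589/15 + d)
(b((303 + 357) - 418, 1419) - 630894)/(-5597112) = ((-7589/15 + ((303 + 357) - 418)) - 630894)/(-5597112) = ((-7589/15 + (660 - 418)) - 630894)*(-1/5597112) = ((-7589/15 + 242) - 630894)*(-1/5597112) = (-3959/15 - 630894)*(-1/5597112) = -9467369/15*(-1/5597112) = 305399/2708280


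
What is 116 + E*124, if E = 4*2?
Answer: 1108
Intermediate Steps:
E = 8
116 + E*124 = 116 + 8*124 = 116 + 992 = 1108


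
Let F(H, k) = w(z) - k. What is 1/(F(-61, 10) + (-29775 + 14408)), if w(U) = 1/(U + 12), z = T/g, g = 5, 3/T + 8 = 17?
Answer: -181/2783222 ≈ -6.5033e-5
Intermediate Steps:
T = ⅓ (T = 3/(-8 + 17) = 3/9 = 3*(⅑) = ⅓ ≈ 0.33333)
z = 1/15 (z = (⅓)/5 = (⅓)*(⅕) = 1/15 ≈ 0.066667)
w(U) = 1/(12 + U)
F(H, k) = 15/181 - k (F(H, k) = 1/(12 + 1/15) - k = 1/(181/15) - k = 15/181 - k)
1/(F(-61, 10) + (-29775 + 14408)) = 1/((15/181 - 1*10) + (-29775 + 14408)) = 1/((15/181 - 10) - 15367) = 1/(-1795/181 - 15367) = 1/(-2783222/181) = -181/2783222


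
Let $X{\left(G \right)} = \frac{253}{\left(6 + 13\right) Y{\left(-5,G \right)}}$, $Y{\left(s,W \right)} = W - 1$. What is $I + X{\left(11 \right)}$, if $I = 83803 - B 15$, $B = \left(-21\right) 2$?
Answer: $\frac{16042523}{190} \approx 84434.0$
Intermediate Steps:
$B = -42$
$Y{\left(s,W \right)} = -1 + W$ ($Y{\left(s,W \right)} = W - 1 = -1 + W$)
$I = 84433$ ($I = 83803 - \left(-42\right) 15 = 83803 - -630 = 83803 + 630 = 84433$)
$X{\left(G \right)} = \frac{253}{-19 + 19 G}$ ($X{\left(G \right)} = \frac{253}{\left(6 + 13\right) \left(-1 + G\right)} = \frac{253}{19 \left(-1 + G\right)} = \frac{253}{-19 + 19 G}$)
$I + X{\left(11 \right)} = 84433 + \frac{253}{19 \left(-1 + 11\right)} = 84433 + \frac{253}{19 \cdot 10} = 84433 + \frac{253}{19} \cdot \frac{1}{10} = 84433 + \frac{253}{190} = \frac{16042523}{190}$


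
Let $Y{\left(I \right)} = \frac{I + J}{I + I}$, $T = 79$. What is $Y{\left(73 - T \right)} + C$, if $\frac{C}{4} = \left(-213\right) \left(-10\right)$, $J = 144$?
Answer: $\frac{17017}{2} \approx 8508.5$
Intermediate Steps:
$Y{\left(I \right)} = \frac{144 + I}{2 I}$ ($Y{\left(I \right)} = \frac{I + 144}{I + I} = \frac{144 + I}{2 I}$)
$C = 8520$ ($C = 4 \left(\left(-213\right) \left(-10\right)\right) = 4 \cdot 2130 = 8520$)
$Y{\left(73 - T \right)} + C = \frac{144 + \left(73 - 79\right)}{2 \left(73 - 79\right)} + 8520 = \frac{144 - 6}{2 \left(-6\right)} + 8520 = \frac{1}{2} \left(- \frac{1}{6}\right) 138 + 8520 = - \frac{23}{2} + 8520 = \frac{17017}{2}$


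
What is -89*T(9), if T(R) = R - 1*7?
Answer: -178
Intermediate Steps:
T(R) = -7 + R (T(R) = R - 7 = -7 + R)
-89*T(9) = -89*(-7 + 9) = -89*2 = -178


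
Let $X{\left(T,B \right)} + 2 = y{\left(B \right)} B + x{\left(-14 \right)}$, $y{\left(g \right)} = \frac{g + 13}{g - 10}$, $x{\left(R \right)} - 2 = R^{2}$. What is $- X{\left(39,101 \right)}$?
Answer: $- \frac{29350}{91} \approx -322.53$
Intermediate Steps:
$x{\left(R \right)} = 2 + R^{2}$
$y{\left(g \right)} = \frac{13 + g}{-10 + g}$
$X{\left(T,B \right)} = 196 + \frac{B \left(13 + B\right)}{-10 + B}$ ($X{\left(T,B \right)} = -2 + \left(\frac{13 + B}{-10 + B} B + \left(2 + \left(-14\right)^{2}\right)\right) = -2 + \left(\frac{B \left(13 + B\right)}{-10 + B} + \left(2 + 196\right)\right) = -2 + \left(\frac{B \left(13 + B\right)}{-10 + B} + 198\right) = -2 + \left(198 + \frac{B \left(13 + B\right)}{-10 + B}\right) = 196 + \frac{B \left(13 + B\right)}{-10 + B}$)
$- X{\left(39,101 \right)} = - \frac{-1960 + 101^{2} + 209 \cdot 101}{-10 + 101} = - \frac{-1960 + 10201 + 21109}{91} = - \frac{29350}{91}$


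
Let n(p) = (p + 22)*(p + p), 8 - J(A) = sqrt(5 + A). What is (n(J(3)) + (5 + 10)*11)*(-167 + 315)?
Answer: 97828 - 22496*sqrt(2) ≈ 66014.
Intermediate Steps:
J(A) = 8 - sqrt(5 + A)
n(p) = 2*p*(22 + p) (n(p) = (22 + p)*(2*p) = 2*p*(22 + p))
(n(J(3)) + (5 + 10)*11)*(-167 + 315) = (2*(8 - sqrt(5 + 3))*(22 + (8 - sqrt(5 + 3))) + (5 + 10)*11)*(-167 + 315) = (2*(8 - sqrt(8))*(22 + (8 - sqrt(8))) + 15*11)*148 = (2*(8 - 2*sqrt(2))*(22 + (8 - 2*sqrt(2))) + 165)*148 = (2*(8 - 2*sqrt(2))*(30 - 2*sqrt(2)) + 165)*148 = (165 + 2*(8 - 2*sqrt(2))*(30 - 2*sqrt(2)))*148 = 24420 + 296*(8 - 2*sqrt(2))*(30 - 2*sqrt(2))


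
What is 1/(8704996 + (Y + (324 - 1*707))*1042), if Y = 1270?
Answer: 1/9629250 ≈ 1.0385e-7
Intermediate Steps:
1/(8704996 + (Y + (324 - 1*707))*1042) = 1/(8704996 + (1270 + (324 - 1*707))*1042) = 1/(8704996 + (1270 + (324 - 707))*1042) = 1/(8704996 + (1270 - 383)*1042) = 1/(8704996 + 887*1042) = 1/(8704996 + 924254) = 1/9629250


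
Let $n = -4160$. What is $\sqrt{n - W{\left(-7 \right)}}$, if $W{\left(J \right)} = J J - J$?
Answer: $2 i \sqrt{1054} \approx 64.931 i$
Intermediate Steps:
$W{\left(J \right)} = J^{2} - J$
$\sqrt{n - W{\left(-7 \right)}} = \sqrt{-4160 - - 7 \left(-1 - 7\right)} = \sqrt{-4160 - \left(-7\right) \left(-8\right)} = \sqrt{-4160 - 56} = \sqrt{-4216} = 2 i \sqrt{1054}$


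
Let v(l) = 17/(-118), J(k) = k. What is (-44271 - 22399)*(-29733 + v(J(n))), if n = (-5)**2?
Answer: 1982308715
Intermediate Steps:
n = 25
v(l) = -17/118 (v(l) = 17*(-1/118) = -17/118)
(-44271 - 22399)*(-29733 + v(J(n))) = (-44271 - 22399)*(-29733 - 17/118) = -66670*(-3508511/118) = 1982308715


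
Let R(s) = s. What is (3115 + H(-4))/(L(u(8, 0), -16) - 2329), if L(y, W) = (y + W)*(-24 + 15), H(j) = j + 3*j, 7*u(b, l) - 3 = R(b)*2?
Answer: -21693/15466 ≈ -1.4026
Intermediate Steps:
u(b, l) = 3/7 + 2*b/7 (u(b, l) = 3/7 + (b*2)/7 = 3/7 + (2*b)/7 = 3/7 + 2*b/7)
H(j) = 4*j
L(y, W) = -9*W - 9*y (L(y, W) = (W + y)*(-9) = -9*W - 9*y)
(3115 + H(-4))/(L(u(8, 0), -16) - 2329) = (3115 + 4*(-4))/((-9*(-16) - 9*(3/7 + (2/7)*8)) - 2329) = (3115 - 16)/((144 - 9*(3/7 + 16/7)) - 2329) = 3099/((144 - 9*19/7) - 2329) = 3099/((144 - 171/7) - 2329) = 3099/(837/7 - 2329) = 3099/(-15466/7) = 3099*(-7/15466) = -21693/15466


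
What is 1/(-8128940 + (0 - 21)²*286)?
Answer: -1/8002814 ≈ -1.2496e-7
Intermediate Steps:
1/(-8128940 + (0 - 21)²*286) = 1/(-8128940 + (-21)²*286) = 1/(-8128940 + 441*286) = 1/(-8128940 + 126126) = 1/(-8002814) = -1/8002814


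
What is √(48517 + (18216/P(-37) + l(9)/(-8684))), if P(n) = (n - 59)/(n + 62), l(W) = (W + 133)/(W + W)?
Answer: √1856824850894/6513 ≈ 209.22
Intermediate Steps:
l(W) = (133 + W)/(2*W) (l(W) = (133 + W)/((2*W)) = (133 + W)*(1/(2*W)) = (133 + W)/(2*W))
P(n) = (-59 + n)/(62 + n)
√(48517 + (18216/P(-37) + l(9)/(-8684))) = √(48517 + (18216/(((-59 - 37)/(62 - 37))) + ((½)*(133 + 9)/9)/(-8684))) = √(48517 + (18216/((-96/25)) + ((½)*(⅑)*142)*(-1/8684))) = √(48517 + (18216/(((1/25)*(-96))) + (71/9)*(-1/8684))) = √(48517 + (18216/(-96/25) - 71/78156)) = √(48517 + (18216*(-25/96) - 71/78156)) = √(48517 + (-18975/4 - 71/78156)) = √(48517 - 92688149/19539) = √(855285514/19539) = √1856824850894/6513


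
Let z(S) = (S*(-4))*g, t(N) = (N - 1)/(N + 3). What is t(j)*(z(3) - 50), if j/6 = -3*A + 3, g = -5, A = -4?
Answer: 890/93 ≈ 9.5699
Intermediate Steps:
j = 90 (j = 6*(-3*(-4) + 3) = 6*(12 + 3) = 6*15 = 90)
t(N) = (-1 + N)/(3 + N)
z(S) = 20*S (z(S) = (S*(-4))*(-5) = -4*S*(-5) = 20*S)
t(j)*(z(3) - 50) = ((-1 + 90)/(3 + 90))*(20*3 - 50) = (89/93)*(60 - 50) = ((1/93)*89)*10 = (89/93)*10 = 890/93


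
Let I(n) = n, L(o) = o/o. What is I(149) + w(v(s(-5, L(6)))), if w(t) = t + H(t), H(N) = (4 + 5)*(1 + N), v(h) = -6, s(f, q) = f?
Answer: 98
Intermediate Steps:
L(o) = 1
H(N) = 9 + 9*N (H(N) = 9*(1 + N) = 9 + 9*N)
w(t) = 9 + 10*t (w(t) = t + (9 + 9*t) = 9 + 10*t)
I(149) + w(v(s(-5, L(6)))) = 149 + (9 + 10*(-6)) = 149 + (9 - 60) = 149 - 51 = 98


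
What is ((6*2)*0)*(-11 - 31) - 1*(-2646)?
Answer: 2646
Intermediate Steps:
((6*2)*0)*(-11 - 31) - 1*(-2646) = (12*0)*(-42) + 2646 = 0*(-42) + 2646 = 0 + 2646 = 2646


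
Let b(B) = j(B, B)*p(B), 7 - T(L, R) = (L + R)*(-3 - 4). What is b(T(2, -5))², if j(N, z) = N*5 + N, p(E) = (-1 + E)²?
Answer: 357210000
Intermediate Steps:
T(L, R) = 7 + 7*L + 7*R (T(L, R) = 7 - (L + R)*(-3 - 4) = 7 - (L + R)*(-7) = 7 - (-7*L - 7*R) = 7 + (7*L + 7*R) = 7 + 7*L + 7*R)
j(N, z) = 6*N (j(N, z) = 5*N + N = 6*N)
b(B) = 6*B*(-1 + B)² (b(B) = (6*B)*(-1 + B)² = 6*B*(-1 + B)²)
b(T(2, -5))² = (6*(7 + 7*2 + 7*(-5))*(-1 + (7 + 7*2 + 7*(-5)))²)² = (6*(7 + 14 - 35)*(-1 + (7 + 14 - 35))²)² = (6*(-14)*(-1 - 14)²)² = (6*(-14)*(-15)²)² = (6*(-14)*225)² = (-18900)² = 357210000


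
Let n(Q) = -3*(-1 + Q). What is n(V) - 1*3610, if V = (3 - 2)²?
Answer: -3610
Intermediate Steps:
V = 1 (V = 1² = 1)
n(Q) = 3 - 3*Q
n(V) - 1*3610 = (3 - 3*1) - 1*3610 = (3 - 3) - 3610 = 0 - 3610 = -3610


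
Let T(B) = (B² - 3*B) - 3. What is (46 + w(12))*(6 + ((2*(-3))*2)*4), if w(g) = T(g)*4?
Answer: -19572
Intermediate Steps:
T(B) = -3 + B² - 3*B
w(g) = -12 - 12*g + 4*g² (w(g) = (-3 + g² - 3*g)*4 = -12 - 12*g + 4*g²)
(46 + w(12))*(6 + ((2*(-3))*2)*4) = (46 + (-12 - 12*12 + 4*12²))*(6 + ((2*(-3))*2)*4) = (46 + (-12 - 144 + 4*144))*(6 - 6*2*4) = (46 + (-12 - 144 + 576))*(6 - 12*4) = (46 + 420)*(6 - 48) = 466*(-42) = -19572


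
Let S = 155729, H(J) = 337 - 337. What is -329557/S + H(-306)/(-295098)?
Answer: -329557/155729 ≈ -2.1162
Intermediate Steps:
H(J) = 0
-329557/S + H(-306)/(-295098) = -329557/155729 + 0/(-295098) = -329557*1/155729 + 0*(-1/295098) = -329557/155729 + 0 = -329557/155729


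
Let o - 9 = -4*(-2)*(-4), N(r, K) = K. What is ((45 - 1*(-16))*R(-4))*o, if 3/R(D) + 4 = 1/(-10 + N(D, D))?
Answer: 19642/19 ≈ 1033.8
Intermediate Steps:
o = -23 (o = 9 - 4*(-2)*(-4) = 9 + 8*(-4) = 9 - 32 = -23)
R(D) = 3/(-4 + 1/(-10 + D))
((45 - 1*(-16))*R(-4))*o = ((45 - 1*(-16))*(3*(10 - 1*(-4))/(-41 + 4*(-4))))*(-23) = ((45 + 16)*(3*(10 + 4)/(-41 - 16)))*(-23) = (61*(3*14/(-57)))*(-23) = (61*(3*(-1/57)*14))*(-23) = (61*(-14/19))*(-23) = -854/19*(-23) = 19642/19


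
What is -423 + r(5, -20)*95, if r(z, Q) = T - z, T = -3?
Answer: -1183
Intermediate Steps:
r(z, Q) = -3 - z
-423 + r(5, -20)*95 = -423 + (-3 - 1*5)*95 = -423 + (-3 - 5)*95 = -423 - 8*95 = -423 - 760 = -1183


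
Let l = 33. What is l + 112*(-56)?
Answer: -6239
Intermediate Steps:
l + 112*(-56) = 33 + 112*(-56) = 33 - 6272 = -6239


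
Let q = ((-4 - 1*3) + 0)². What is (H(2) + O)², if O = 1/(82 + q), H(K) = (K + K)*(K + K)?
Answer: 4397409/17161 ≈ 256.24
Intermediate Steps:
q = 49 (q = ((-4 - 3) + 0)² = (-7 + 0)² = (-7)² = 49)
H(K) = 4*K² (H(K) = (2*K)*(2*K) = 4*K²)
O = 1/131 (O = 1/(82 + 49) = 1/131 ≈ 0.0076336)
(H(2) + O)² = (4*2² + 1/131)² = (4*4 + 1/131)² = (16 + 1/131)² = (2097/131)² = 4397409/17161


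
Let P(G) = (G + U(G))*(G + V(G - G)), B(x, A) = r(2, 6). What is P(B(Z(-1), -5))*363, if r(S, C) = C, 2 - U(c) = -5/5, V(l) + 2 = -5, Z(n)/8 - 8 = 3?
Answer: -3267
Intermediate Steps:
Z(n) = 88 (Z(n) = 64 + 8*3 = 64 + 24 = 88)
V(l) = -7 (V(l) = -2 - 5 = -7)
U(c) = 3 (U(c) = 2 - (-5)/5 = 2 - 1*(-1) = 2 + 1 = 3)
B(x, A) = 6
P(G) = (-7 + G)*(3 + G) (P(G) = (G + 3)*(G - 7) = (3 + G)*(-7 + G) = (-7 + G)*(3 + G))
P(B(Z(-1), -5))*363 = (-21 + 6² - 4*6)*363 = (-21 + 36 - 24)*363 = -9*363 = -3267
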